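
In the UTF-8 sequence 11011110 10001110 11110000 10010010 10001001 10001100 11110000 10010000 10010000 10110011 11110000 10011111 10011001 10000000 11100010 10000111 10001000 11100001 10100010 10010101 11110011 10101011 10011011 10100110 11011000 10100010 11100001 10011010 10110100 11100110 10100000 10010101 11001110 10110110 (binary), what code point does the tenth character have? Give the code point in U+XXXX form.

U+6815

Offset 0: leading byte 0xDE = 11011110 → 2-byte char #1 = DE 8E.
Offset 2: leading byte 0xF0 = 11110000 → 4-byte char #2 = F0 92 89 8C.
Offset 6: leading byte 0xF0 = 11110000 → 4-byte char #3 = F0 90 90 B3.
Offset 10: leading byte 0xF0 = 11110000 → 4-byte char #4 = F0 9F 99 80.
Offset 14: leading byte 0xE2 = 11100010 → 3-byte char #5 = E2 87 88.
Offset 17: leading byte 0xE1 = 11100001 → 3-byte char #6 = E1 A2 95.
Offset 20: leading byte 0xF3 = 11110011 → 4-byte char #7 = F3 AB 9B A6.
Offset 24: leading byte 0xD8 = 11011000 → 2-byte char #8 = D8 A2.
Offset 26: leading byte 0xE1 = 11100001 → 3-byte char #9 = E1 9A B4.
Offset 29: leading byte 0xE6 = 11100110 → 3-byte char #10 = E6 A0 95.
Leading byte 0xE6 = 11100110 matches 1110xxxx → 3-byte sequence.
Byte 1: 0xE6 = 11100110, payload 0110 (4 bits).
Byte 2: 0xA0 = 10100000 (10xxxxxx ✓), payload 100000.
Byte 3: 0x95 = 10010101 (10xxxxxx ✓), payload 010101.
Concatenate: 0110100000010101 = 0x6815 (16 bits → U+6815).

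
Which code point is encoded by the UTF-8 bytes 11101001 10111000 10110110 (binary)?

U+9E36

Leading byte 0xE9 = 11101001 matches 1110xxxx → 3-byte sequence.
Byte 1: 0xE9 = 11101001, payload 1001 (4 bits).
Byte 2: 0xB8 = 10111000 (10xxxxxx ✓), payload 111000.
Byte 3: 0xB6 = 10110110 (10xxxxxx ✓), payload 110110.
Concatenate: 1001111000110110 = 0x9E36 (16 bits → U+9E36).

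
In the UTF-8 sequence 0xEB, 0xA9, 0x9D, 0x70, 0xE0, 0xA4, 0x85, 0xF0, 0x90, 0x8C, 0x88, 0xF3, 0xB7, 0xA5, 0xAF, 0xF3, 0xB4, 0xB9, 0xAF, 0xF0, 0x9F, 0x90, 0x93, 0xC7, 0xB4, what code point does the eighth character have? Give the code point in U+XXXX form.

Offset 0: leading byte 0xEB = 11101011 → 3-byte char #1 = EB A9 9D.
Offset 3: leading byte 0x70 = 01110000 → 1-byte char #2 = 70.
Offset 4: leading byte 0xE0 = 11100000 → 3-byte char #3 = E0 A4 85.
Offset 7: leading byte 0xF0 = 11110000 → 4-byte char #4 = F0 90 8C 88.
Offset 11: leading byte 0xF3 = 11110011 → 4-byte char #5 = F3 B7 A5 AF.
Offset 15: leading byte 0xF3 = 11110011 → 4-byte char #6 = F3 B4 B9 AF.
Offset 19: leading byte 0xF0 = 11110000 → 4-byte char #7 = F0 9F 90 93.
Offset 23: leading byte 0xC7 = 11000111 → 2-byte char #8 = C7 B4.
Leading byte 0xC7 = 11000111 matches 110xxxxx → 2-byte sequence.
Byte 1: 0xC7 = 11000111, payload 00111 (5 bits).
Byte 2: 0xB4 = 10110100 (10xxxxxx ✓), payload 110100.
Concatenate: 00111110100 = 0x1F4 (11 bits → U+01F4).

U+01F4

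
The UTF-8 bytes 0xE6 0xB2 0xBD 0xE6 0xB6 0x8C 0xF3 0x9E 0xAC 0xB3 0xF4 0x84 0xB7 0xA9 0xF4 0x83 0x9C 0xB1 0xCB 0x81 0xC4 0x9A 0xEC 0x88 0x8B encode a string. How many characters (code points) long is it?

Byte at offset 0: 0xE6 = 11100110 → 3-byte char (#1). Advance 3.
Byte at offset 3: 0xE6 = 11100110 → 3-byte char (#2). Advance 3.
Byte at offset 6: 0xF3 = 11110011 → 4-byte char (#3). Advance 4.
Byte at offset 10: 0xF4 = 11110100 → 4-byte char (#4). Advance 4.
Byte at offset 14: 0xF4 = 11110100 → 4-byte char (#5). Advance 4.
Byte at offset 18: 0xCB = 11001011 → 2-byte char (#6). Advance 2.
Byte at offset 20: 0xC4 = 11000100 → 2-byte char (#7). Advance 2.
Byte at offset 22: 0xEC = 11101100 → 3-byte char (#8). Advance 3.
Reached end at offset 25 after 8 code points.

8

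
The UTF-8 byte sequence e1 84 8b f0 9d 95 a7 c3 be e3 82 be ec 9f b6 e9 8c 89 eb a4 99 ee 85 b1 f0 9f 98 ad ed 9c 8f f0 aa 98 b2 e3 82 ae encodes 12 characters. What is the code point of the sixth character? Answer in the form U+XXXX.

Offset 0: leading byte 0xE1 = 11100001 → 3-byte char #1 = E1 84 8B.
Offset 3: leading byte 0xF0 = 11110000 → 4-byte char #2 = F0 9D 95 A7.
Offset 7: leading byte 0xC3 = 11000011 → 2-byte char #3 = C3 BE.
Offset 9: leading byte 0xE3 = 11100011 → 3-byte char #4 = E3 82 BE.
Offset 12: leading byte 0xEC = 11101100 → 3-byte char #5 = EC 9F B6.
Offset 15: leading byte 0xE9 = 11101001 → 3-byte char #6 = E9 8C 89.
Leading byte 0xE9 = 11101001 matches 1110xxxx → 3-byte sequence.
Byte 1: 0xE9 = 11101001, payload 1001 (4 bits).
Byte 2: 0x8C = 10001100 (10xxxxxx ✓), payload 001100.
Byte 3: 0x89 = 10001001 (10xxxxxx ✓), payload 001001.
Concatenate: 1001001100001001 = 0x9309 (16 bits → U+9309).

U+9309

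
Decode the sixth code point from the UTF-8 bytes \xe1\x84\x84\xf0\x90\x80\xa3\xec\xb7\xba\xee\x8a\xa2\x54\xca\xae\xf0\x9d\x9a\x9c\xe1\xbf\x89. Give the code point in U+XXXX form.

Offset 0: leading byte 0xE1 = 11100001 → 3-byte char #1 = E1 84 84.
Offset 3: leading byte 0xF0 = 11110000 → 4-byte char #2 = F0 90 80 A3.
Offset 7: leading byte 0xEC = 11101100 → 3-byte char #3 = EC B7 BA.
Offset 10: leading byte 0xEE = 11101110 → 3-byte char #4 = EE 8A A2.
Offset 13: leading byte 0x54 = 01010100 → 1-byte char #5 = 54.
Offset 14: leading byte 0xCA = 11001010 → 2-byte char #6 = CA AE.
Leading byte 0xCA = 11001010 matches 110xxxxx → 2-byte sequence.
Byte 1: 0xCA = 11001010, payload 01010 (5 bits).
Byte 2: 0xAE = 10101110 (10xxxxxx ✓), payload 101110.
Concatenate: 01010101110 = 0x2AE (11 bits → U+02AE).

U+02AE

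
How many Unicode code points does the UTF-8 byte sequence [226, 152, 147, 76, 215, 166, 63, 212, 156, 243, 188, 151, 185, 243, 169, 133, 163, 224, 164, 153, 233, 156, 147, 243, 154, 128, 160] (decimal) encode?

10

Byte at offset 0: 0xE2 = 11100010 → 3-byte char (#1). Advance 3.
Byte at offset 3: 0x4C = 01001100 → 1-byte char (#2). Advance 1.
Byte at offset 4: 0xD7 = 11010111 → 2-byte char (#3). Advance 2.
Byte at offset 6: 0x3F = 00111111 → 1-byte char (#4). Advance 1.
Byte at offset 7: 0xD4 = 11010100 → 2-byte char (#5). Advance 2.
Byte at offset 9: 0xF3 = 11110011 → 4-byte char (#6). Advance 4.
Byte at offset 13: 0xF3 = 11110011 → 4-byte char (#7). Advance 4.
Byte at offset 17: 0xE0 = 11100000 → 3-byte char (#8). Advance 3.
Byte at offset 20: 0xE9 = 11101001 → 3-byte char (#9). Advance 3.
Byte at offset 23: 0xF3 = 11110011 → 4-byte char (#10). Advance 4.
Reached end at offset 27 after 10 code points.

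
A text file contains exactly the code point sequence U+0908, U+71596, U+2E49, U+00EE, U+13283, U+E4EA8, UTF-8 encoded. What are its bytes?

E0 A4 88 F1 B1 96 96 E2 B9 89 C3 AE F0 93 8A 83 F3 A4 BA A8

U+0908: 3-byte form → E0 A4 88.
U+71596: 4-byte form → F1 B1 96 96.
U+2E49: 3-byte form → E2 B9 89.
U+00EE: 2-byte form → C3 AE.
U+13283: 4-byte form → F0 93 8A 83.
U+E4EA8: 4-byte form → F3 A4 BA A8.
Concatenated (20 bytes): E0 A4 88 F1 B1 96 96 E2 B9 89 C3 AE F0 93 8A 83 F3 A4 BA A8.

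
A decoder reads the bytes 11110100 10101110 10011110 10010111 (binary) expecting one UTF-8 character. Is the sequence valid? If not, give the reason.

invalid (encodes a value above U+10FFFF)

Leading byte 0xF4 = 11110100 → 4-byte form.
Payload = 0x12E797, which exceeds U+10FFFF, the maximum Unicode code point. (Leading bytes F5–FF, or F4 followed by ≥ 0x90, are invalid.)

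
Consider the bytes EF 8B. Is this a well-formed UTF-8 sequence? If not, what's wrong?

invalid (sequence truncated)

Leading byte 0xEF = 11101111 → 3-byte form, but only 2 bytes are present.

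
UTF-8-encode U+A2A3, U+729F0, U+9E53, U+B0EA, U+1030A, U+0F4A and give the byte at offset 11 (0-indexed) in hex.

U+A2A3 → 3-byte form EA 8A A3 at offsets 0–2.
U+729F0 → 4-byte form F1 B2 A7 B0 at offsets 3–6.
U+9E53 → 3-byte form E9 B9 93 at offsets 7–9.
U+B0EA → 3-byte form EB 83 AA at offsets 10–12.
Offset 11 falls in char 4's range; it's byte 2 of EB 83 AA = 0x83.

0x83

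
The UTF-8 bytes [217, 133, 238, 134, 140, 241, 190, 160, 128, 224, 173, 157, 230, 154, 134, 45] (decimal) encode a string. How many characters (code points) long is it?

6

Byte at offset 0: 0xD9 = 11011001 → 2-byte char (#1). Advance 2.
Byte at offset 2: 0xEE = 11101110 → 3-byte char (#2). Advance 3.
Byte at offset 5: 0xF1 = 11110001 → 4-byte char (#3). Advance 4.
Byte at offset 9: 0xE0 = 11100000 → 3-byte char (#4). Advance 3.
Byte at offset 12: 0xE6 = 11100110 → 3-byte char (#5). Advance 3.
Byte at offset 15: 0x2D = 00101101 → 1-byte char (#6). Advance 1.
Reached end at offset 16 after 6 code points.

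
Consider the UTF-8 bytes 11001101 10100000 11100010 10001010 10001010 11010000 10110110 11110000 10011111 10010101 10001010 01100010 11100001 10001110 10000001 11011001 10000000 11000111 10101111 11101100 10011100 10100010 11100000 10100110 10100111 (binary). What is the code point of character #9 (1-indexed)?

U+C722

Offset 0: leading byte 0xCD = 11001101 → 2-byte char #1 = CD A0.
Offset 2: leading byte 0xE2 = 11100010 → 3-byte char #2 = E2 8A 8A.
Offset 5: leading byte 0xD0 = 11010000 → 2-byte char #3 = D0 B6.
Offset 7: leading byte 0xF0 = 11110000 → 4-byte char #4 = F0 9F 95 8A.
Offset 11: leading byte 0x62 = 01100010 → 1-byte char #5 = 62.
Offset 12: leading byte 0xE1 = 11100001 → 3-byte char #6 = E1 8E 81.
Offset 15: leading byte 0xD9 = 11011001 → 2-byte char #7 = D9 80.
Offset 17: leading byte 0xC7 = 11000111 → 2-byte char #8 = C7 AF.
Offset 19: leading byte 0xEC = 11101100 → 3-byte char #9 = EC 9C A2.
Leading byte 0xEC = 11101100 matches 1110xxxx → 3-byte sequence.
Byte 1: 0xEC = 11101100, payload 1100 (4 bits).
Byte 2: 0x9C = 10011100 (10xxxxxx ✓), payload 011100.
Byte 3: 0xA2 = 10100010 (10xxxxxx ✓), payload 100010.
Concatenate: 1100011100100010 = 0xC722 (16 bits → U+C722).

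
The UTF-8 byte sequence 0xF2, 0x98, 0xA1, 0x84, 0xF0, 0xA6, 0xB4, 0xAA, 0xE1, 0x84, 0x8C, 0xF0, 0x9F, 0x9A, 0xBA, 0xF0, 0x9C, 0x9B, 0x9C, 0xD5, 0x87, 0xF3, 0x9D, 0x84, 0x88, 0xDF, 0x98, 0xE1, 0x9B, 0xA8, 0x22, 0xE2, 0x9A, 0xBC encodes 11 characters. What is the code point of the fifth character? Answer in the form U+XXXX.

Offset 0: leading byte 0xF2 = 11110010 → 4-byte char #1 = F2 98 A1 84.
Offset 4: leading byte 0xF0 = 11110000 → 4-byte char #2 = F0 A6 B4 AA.
Offset 8: leading byte 0xE1 = 11100001 → 3-byte char #3 = E1 84 8C.
Offset 11: leading byte 0xF0 = 11110000 → 4-byte char #4 = F0 9F 9A BA.
Offset 15: leading byte 0xF0 = 11110000 → 4-byte char #5 = F0 9C 9B 9C.
Leading byte 0xF0 = 11110000 matches 11110xxx → 4-byte sequence.
Byte 1: 0xF0 = 11110000, payload 000 (3 bits).
Byte 2: 0x9C = 10011100 (10xxxxxx ✓), payload 011100.
Byte 3: 0x9B = 10011011 (10xxxxxx ✓), payload 011011.
Byte 4: 0x9C = 10011100 (10xxxxxx ✓), payload 011100.
Concatenate: 000011100011011011100 = 0x1C6DC (21 bits → U+1C6DC).

U+1C6DC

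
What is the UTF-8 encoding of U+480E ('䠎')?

E4 A0 8E

U+480E = 0x480E = 18446 decimal. In range U+0800–U+FFFF → 3-byte form: 1110xxxx 10xxxxxx 10xxxxxx.
Binary (16 bits): 0100100000001110.
Split 4+6+6: 0100 | 100000 | 001110.
Byte 1: 11100100 = 0xE4.
Byte 2: 10100000 = 0xA0.
Byte 3: 10001110 = 0x8E.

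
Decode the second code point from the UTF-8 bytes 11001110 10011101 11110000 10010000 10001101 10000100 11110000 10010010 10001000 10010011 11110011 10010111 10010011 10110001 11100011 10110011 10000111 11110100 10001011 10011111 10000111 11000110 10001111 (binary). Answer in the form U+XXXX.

U+10344

Offset 0: leading byte 0xCE = 11001110 → 2-byte char #1 = CE 9D.
Offset 2: leading byte 0xF0 = 11110000 → 4-byte char #2 = F0 90 8D 84.
Leading byte 0xF0 = 11110000 matches 11110xxx → 4-byte sequence.
Byte 1: 0xF0 = 11110000, payload 000 (3 bits).
Byte 2: 0x90 = 10010000 (10xxxxxx ✓), payload 010000.
Byte 3: 0x8D = 10001101 (10xxxxxx ✓), payload 001101.
Byte 4: 0x84 = 10000100 (10xxxxxx ✓), payload 000100.
Concatenate: 000010000001101000100 = 0x10344 (21 bits → U+10344).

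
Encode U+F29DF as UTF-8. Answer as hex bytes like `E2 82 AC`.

U+F29DF = 0xF29DF = 993759 decimal. In range U+10000–U+10FFFF → 4-byte form: 11110xxx 10xxxxxx 10xxxxxx 10xxxxxx.
Binary (21 bits): 011110010100111011111.
Split 3+6+6+6: 011 | 110010 | 100111 | 011111.
Byte 1: 11110011 = 0xF3.
Byte 2: 10110010 = 0xB2.
Byte 3: 10100111 = 0xA7.
Byte 4: 10011111 = 0x9F.

F3 B2 A7 9F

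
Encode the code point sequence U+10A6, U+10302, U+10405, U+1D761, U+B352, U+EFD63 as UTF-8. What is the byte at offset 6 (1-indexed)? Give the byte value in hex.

1-indexed offset 6 is 0-indexed offset 5.
U+10A6 → 3-byte form E1 82 A6 at offsets 0–2.
U+10302 → 4-byte form F0 90 8C 82 at offsets 3–6.
Offset 5 falls in char 2's range; it's byte 3 of F0 90 8C 82 = 0x8C.

0x8C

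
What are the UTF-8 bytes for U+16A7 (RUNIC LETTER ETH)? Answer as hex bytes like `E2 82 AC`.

E1 9A A7

U+16A7 = 0x16A7 = 5799 decimal. In range U+0800–U+FFFF → 3-byte form: 1110xxxx 10xxxxxx 10xxxxxx.
Binary (16 bits): 0001011010100111.
Split 4+6+6: 0001 | 011010 | 100111.
Byte 1: 11100001 = 0xE1.
Byte 2: 10011010 = 0x9A.
Byte 3: 10100111 = 0xA7.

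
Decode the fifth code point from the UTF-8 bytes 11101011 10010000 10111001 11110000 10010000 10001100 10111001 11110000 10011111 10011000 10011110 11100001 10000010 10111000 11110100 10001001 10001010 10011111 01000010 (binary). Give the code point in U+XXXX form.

Offset 0: leading byte 0xEB = 11101011 → 3-byte char #1 = EB 90 B9.
Offset 3: leading byte 0xF0 = 11110000 → 4-byte char #2 = F0 90 8C B9.
Offset 7: leading byte 0xF0 = 11110000 → 4-byte char #3 = F0 9F 98 9E.
Offset 11: leading byte 0xE1 = 11100001 → 3-byte char #4 = E1 82 B8.
Offset 14: leading byte 0xF4 = 11110100 → 4-byte char #5 = F4 89 8A 9F.
Leading byte 0xF4 = 11110100 matches 11110xxx → 4-byte sequence.
Byte 1: 0xF4 = 11110100, payload 100 (3 bits).
Byte 2: 0x89 = 10001001 (10xxxxxx ✓), payload 001001.
Byte 3: 0x8A = 10001010 (10xxxxxx ✓), payload 001010.
Byte 4: 0x9F = 10011111 (10xxxxxx ✓), payload 011111.
Concatenate: 100001001001010011111 = 0x10929F (21 bits → U+10929F).

U+10929F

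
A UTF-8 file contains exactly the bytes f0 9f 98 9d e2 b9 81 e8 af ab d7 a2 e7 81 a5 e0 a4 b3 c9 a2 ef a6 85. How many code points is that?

Byte at offset 0: 0xF0 = 11110000 → 4-byte char (#1). Advance 4.
Byte at offset 4: 0xE2 = 11100010 → 3-byte char (#2). Advance 3.
Byte at offset 7: 0xE8 = 11101000 → 3-byte char (#3). Advance 3.
Byte at offset 10: 0xD7 = 11010111 → 2-byte char (#4). Advance 2.
Byte at offset 12: 0xE7 = 11100111 → 3-byte char (#5). Advance 3.
Byte at offset 15: 0xE0 = 11100000 → 3-byte char (#6). Advance 3.
Byte at offset 18: 0xC9 = 11001001 → 2-byte char (#7). Advance 2.
Byte at offset 20: 0xEF = 11101111 → 3-byte char (#8). Advance 3.
Reached end at offset 23 after 8 code points.

8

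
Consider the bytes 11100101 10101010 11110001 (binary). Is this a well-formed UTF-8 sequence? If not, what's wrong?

Leading byte 0xE5 = 11100101 → 3-byte form.
Byte 3 is 0xF1 = 11110001, which is not 10xxxxxx — expected a continuation byte.

invalid (non-continuation byte where continuation expected)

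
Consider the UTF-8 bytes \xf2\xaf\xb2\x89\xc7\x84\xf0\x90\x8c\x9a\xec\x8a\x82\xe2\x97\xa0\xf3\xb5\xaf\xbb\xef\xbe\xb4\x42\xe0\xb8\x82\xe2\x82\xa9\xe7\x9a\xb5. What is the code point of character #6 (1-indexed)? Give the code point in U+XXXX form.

Offset 0: leading byte 0xF2 = 11110010 → 4-byte char #1 = F2 AF B2 89.
Offset 4: leading byte 0xC7 = 11000111 → 2-byte char #2 = C7 84.
Offset 6: leading byte 0xF0 = 11110000 → 4-byte char #3 = F0 90 8C 9A.
Offset 10: leading byte 0xEC = 11101100 → 3-byte char #4 = EC 8A 82.
Offset 13: leading byte 0xE2 = 11100010 → 3-byte char #5 = E2 97 A0.
Offset 16: leading byte 0xF3 = 11110011 → 4-byte char #6 = F3 B5 AF BB.
Leading byte 0xF3 = 11110011 matches 11110xxx → 4-byte sequence.
Byte 1: 0xF3 = 11110011, payload 011 (3 bits).
Byte 2: 0xB5 = 10110101 (10xxxxxx ✓), payload 110101.
Byte 3: 0xAF = 10101111 (10xxxxxx ✓), payload 101111.
Byte 4: 0xBB = 10111011 (10xxxxxx ✓), payload 111011.
Concatenate: 011110101101111111011 = 0xF5BFB (21 bits → U+F5BFB).

U+F5BFB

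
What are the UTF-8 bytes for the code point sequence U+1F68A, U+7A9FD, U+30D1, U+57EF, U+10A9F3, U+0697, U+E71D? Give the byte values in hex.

U+1F68A: 4-byte form → F0 9F 9A 8A.
U+7A9FD: 4-byte form → F1 BA A7 BD.
U+30D1: 3-byte form → E3 83 91.
U+57EF: 3-byte form → E5 9F AF.
U+10A9F3: 4-byte form → F4 8A A7 B3.
U+0697: 2-byte form → DA 97.
U+E71D: 3-byte form → EE 9C 9D.
Concatenated (23 bytes): F0 9F 9A 8A F1 BA A7 BD E3 83 91 E5 9F AF F4 8A A7 B3 DA 97 EE 9C 9D.

F0 9F 9A 8A F1 BA A7 BD E3 83 91 E5 9F AF F4 8A A7 B3 DA 97 EE 9C 9D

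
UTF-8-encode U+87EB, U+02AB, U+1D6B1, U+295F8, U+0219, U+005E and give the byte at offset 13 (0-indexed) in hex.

0xC8

U+87EB → 3-byte form E8 9F AB at offsets 0–2.
U+02AB → 2-byte form CA AB at offsets 3–4.
U+1D6B1 → 4-byte form F0 9D 9A B1 at offsets 5–8.
U+295F8 → 4-byte form F0 A9 97 B8 at offsets 9–12.
U+0219 → 2-byte form C8 99 at offsets 13–14.
Offset 13 falls in char 5's range; it's byte 1 of C8 99 = 0xC8.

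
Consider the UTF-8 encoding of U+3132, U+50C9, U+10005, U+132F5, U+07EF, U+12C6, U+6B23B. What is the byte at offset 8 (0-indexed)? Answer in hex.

0x80

U+3132 → 3-byte form E3 84 B2 at offsets 0–2.
U+50C9 → 3-byte form E5 83 89 at offsets 3–5.
U+10005 → 4-byte form F0 90 80 85 at offsets 6–9.
Offset 8 falls in char 3's range; it's byte 3 of F0 90 80 85 = 0x80.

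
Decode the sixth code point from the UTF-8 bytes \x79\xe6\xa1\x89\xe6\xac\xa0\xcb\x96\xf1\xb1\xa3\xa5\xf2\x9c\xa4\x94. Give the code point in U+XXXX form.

U+9C914

Offset 0: leading byte 0x79 = 01111001 → 1-byte char #1 = 79.
Offset 1: leading byte 0xE6 = 11100110 → 3-byte char #2 = E6 A1 89.
Offset 4: leading byte 0xE6 = 11100110 → 3-byte char #3 = E6 AC A0.
Offset 7: leading byte 0xCB = 11001011 → 2-byte char #4 = CB 96.
Offset 9: leading byte 0xF1 = 11110001 → 4-byte char #5 = F1 B1 A3 A5.
Offset 13: leading byte 0xF2 = 11110010 → 4-byte char #6 = F2 9C A4 94.
Leading byte 0xF2 = 11110010 matches 11110xxx → 4-byte sequence.
Byte 1: 0xF2 = 11110010, payload 010 (3 bits).
Byte 2: 0x9C = 10011100 (10xxxxxx ✓), payload 011100.
Byte 3: 0xA4 = 10100100 (10xxxxxx ✓), payload 100100.
Byte 4: 0x94 = 10010100 (10xxxxxx ✓), payload 010100.
Concatenate: 010011100100100010100 = 0x9C914 (21 bits → U+9C914).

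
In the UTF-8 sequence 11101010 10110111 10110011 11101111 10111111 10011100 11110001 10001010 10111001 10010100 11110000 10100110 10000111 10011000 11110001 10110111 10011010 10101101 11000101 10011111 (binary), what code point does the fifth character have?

U+776AD

Offset 0: leading byte 0xEA = 11101010 → 3-byte char #1 = EA B7 B3.
Offset 3: leading byte 0xEF = 11101111 → 3-byte char #2 = EF BF 9C.
Offset 6: leading byte 0xF1 = 11110001 → 4-byte char #3 = F1 8A B9 94.
Offset 10: leading byte 0xF0 = 11110000 → 4-byte char #4 = F0 A6 87 98.
Offset 14: leading byte 0xF1 = 11110001 → 4-byte char #5 = F1 B7 9A AD.
Leading byte 0xF1 = 11110001 matches 11110xxx → 4-byte sequence.
Byte 1: 0xF1 = 11110001, payload 001 (3 bits).
Byte 2: 0xB7 = 10110111 (10xxxxxx ✓), payload 110111.
Byte 3: 0x9A = 10011010 (10xxxxxx ✓), payload 011010.
Byte 4: 0xAD = 10101101 (10xxxxxx ✓), payload 101101.
Concatenate: 001110111011010101101 = 0x776AD (21 bits → U+776AD).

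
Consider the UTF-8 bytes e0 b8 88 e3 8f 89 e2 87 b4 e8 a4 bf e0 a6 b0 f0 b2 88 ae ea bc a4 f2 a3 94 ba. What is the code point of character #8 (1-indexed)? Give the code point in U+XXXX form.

Offset 0: leading byte 0xE0 = 11100000 → 3-byte char #1 = E0 B8 88.
Offset 3: leading byte 0xE3 = 11100011 → 3-byte char #2 = E3 8F 89.
Offset 6: leading byte 0xE2 = 11100010 → 3-byte char #3 = E2 87 B4.
Offset 9: leading byte 0xE8 = 11101000 → 3-byte char #4 = E8 A4 BF.
Offset 12: leading byte 0xE0 = 11100000 → 3-byte char #5 = E0 A6 B0.
Offset 15: leading byte 0xF0 = 11110000 → 4-byte char #6 = F0 B2 88 AE.
Offset 19: leading byte 0xEA = 11101010 → 3-byte char #7 = EA BC A4.
Offset 22: leading byte 0xF2 = 11110010 → 4-byte char #8 = F2 A3 94 BA.
Leading byte 0xF2 = 11110010 matches 11110xxx → 4-byte sequence.
Byte 1: 0xF2 = 11110010, payload 010 (3 bits).
Byte 2: 0xA3 = 10100011 (10xxxxxx ✓), payload 100011.
Byte 3: 0x94 = 10010100 (10xxxxxx ✓), payload 010100.
Byte 4: 0xBA = 10111010 (10xxxxxx ✓), payload 111010.
Concatenate: 010100011010100111010 = 0xA353A (21 bits → U+A353A).

U+A353A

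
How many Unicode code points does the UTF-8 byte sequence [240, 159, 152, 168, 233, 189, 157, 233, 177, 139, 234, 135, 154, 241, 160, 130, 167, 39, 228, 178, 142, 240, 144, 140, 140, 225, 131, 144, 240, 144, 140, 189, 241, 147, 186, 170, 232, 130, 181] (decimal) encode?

Byte at offset 0: 0xF0 = 11110000 → 4-byte char (#1). Advance 4.
Byte at offset 4: 0xE9 = 11101001 → 3-byte char (#2). Advance 3.
Byte at offset 7: 0xE9 = 11101001 → 3-byte char (#3). Advance 3.
Byte at offset 10: 0xEA = 11101010 → 3-byte char (#4). Advance 3.
Byte at offset 13: 0xF1 = 11110001 → 4-byte char (#5). Advance 4.
Byte at offset 17: 0x27 = 00100111 → 1-byte char (#6). Advance 1.
Byte at offset 18: 0xE4 = 11100100 → 3-byte char (#7). Advance 3.
Byte at offset 21: 0xF0 = 11110000 → 4-byte char (#8). Advance 4.
Byte at offset 25: 0xE1 = 11100001 → 3-byte char (#9). Advance 3.
Byte at offset 28: 0xF0 = 11110000 → 4-byte char (#10). Advance 4.
Byte at offset 32: 0xF1 = 11110001 → 4-byte char (#11). Advance 4.
Byte at offset 36: 0xE8 = 11101000 → 3-byte char (#12). Advance 3.
Reached end at offset 39 after 12 code points.

12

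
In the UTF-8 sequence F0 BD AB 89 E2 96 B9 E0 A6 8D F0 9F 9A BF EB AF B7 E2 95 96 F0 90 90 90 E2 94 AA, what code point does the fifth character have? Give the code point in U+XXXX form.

U+BBF7

Offset 0: leading byte 0xF0 = 11110000 → 4-byte char #1 = F0 BD AB 89.
Offset 4: leading byte 0xE2 = 11100010 → 3-byte char #2 = E2 96 B9.
Offset 7: leading byte 0xE0 = 11100000 → 3-byte char #3 = E0 A6 8D.
Offset 10: leading byte 0xF0 = 11110000 → 4-byte char #4 = F0 9F 9A BF.
Offset 14: leading byte 0xEB = 11101011 → 3-byte char #5 = EB AF B7.
Leading byte 0xEB = 11101011 matches 1110xxxx → 3-byte sequence.
Byte 1: 0xEB = 11101011, payload 1011 (4 bits).
Byte 2: 0xAF = 10101111 (10xxxxxx ✓), payload 101111.
Byte 3: 0xB7 = 10110111 (10xxxxxx ✓), payload 110111.
Concatenate: 1011101111110111 = 0xBBF7 (16 bits → U+BBF7).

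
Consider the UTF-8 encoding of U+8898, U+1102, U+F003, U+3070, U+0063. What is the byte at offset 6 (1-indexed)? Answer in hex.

1-indexed offset 6 is 0-indexed offset 5.
U+8898 → 3-byte form E8 A2 98 at offsets 0–2.
U+1102 → 3-byte form E1 84 82 at offsets 3–5.
Offset 5 falls in char 2's range; it's byte 3 of E1 84 82 = 0x82.

0x82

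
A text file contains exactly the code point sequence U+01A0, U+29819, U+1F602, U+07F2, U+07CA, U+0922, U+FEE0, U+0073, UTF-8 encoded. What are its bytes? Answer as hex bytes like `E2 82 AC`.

U+01A0: 2-byte form → C6 A0.
U+29819: 4-byte form → F0 A9 A0 99.
U+1F602: 4-byte form → F0 9F 98 82.
U+07F2: 2-byte form → DF B2.
U+07CA: 2-byte form → DF 8A.
U+0922: 3-byte form → E0 A4 A2.
U+FEE0: 3-byte form → EF BB A0.
U+0073: 1-byte form → 73.
Concatenated (21 bytes): C6 A0 F0 A9 A0 99 F0 9F 98 82 DF B2 DF 8A E0 A4 A2 EF BB A0 73.

C6 A0 F0 A9 A0 99 F0 9F 98 82 DF B2 DF 8A E0 A4 A2 EF BB A0 73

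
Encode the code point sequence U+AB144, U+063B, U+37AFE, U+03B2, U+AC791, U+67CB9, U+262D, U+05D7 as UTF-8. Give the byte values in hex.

F2 AB 85 84 D8 BB F0 B7 AB BE CE B2 F2 AC 9E 91 F1 A7 B2 B9 E2 98 AD D7 97

U+AB144: 4-byte form → F2 AB 85 84.
U+063B: 2-byte form → D8 BB.
U+37AFE: 4-byte form → F0 B7 AB BE.
U+03B2: 2-byte form → CE B2.
U+AC791: 4-byte form → F2 AC 9E 91.
U+67CB9: 4-byte form → F1 A7 B2 B9.
U+262D: 3-byte form → E2 98 AD.
U+05D7: 2-byte form → D7 97.
Concatenated (25 bytes): F2 AB 85 84 D8 BB F0 B7 AB BE CE B2 F2 AC 9E 91 F1 A7 B2 B9 E2 98 AD D7 97.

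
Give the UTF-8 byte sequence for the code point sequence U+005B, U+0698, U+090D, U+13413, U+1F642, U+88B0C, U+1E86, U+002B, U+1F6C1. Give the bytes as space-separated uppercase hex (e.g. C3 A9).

5B DA 98 E0 A4 8D F0 93 90 93 F0 9F 99 82 F2 88 AC 8C E1 BA 86 2B F0 9F 9B 81

U+005B: 1-byte form → 5B.
U+0698: 2-byte form → DA 98.
U+090D: 3-byte form → E0 A4 8D.
U+13413: 4-byte form → F0 93 90 93.
U+1F642: 4-byte form → F0 9F 99 82.
U+88B0C: 4-byte form → F2 88 AC 8C.
U+1E86: 3-byte form → E1 BA 86.
U+002B: 1-byte form → 2B.
U+1F6C1: 4-byte form → F0 9F 9B 81.
Concatenated (26 bytes): 5B DA 98 E0 A4 8D F0 93 90 93 F0 9F 99 82 F2 88 AC 8C E1 BA 86 2B F0 9F 9B 81.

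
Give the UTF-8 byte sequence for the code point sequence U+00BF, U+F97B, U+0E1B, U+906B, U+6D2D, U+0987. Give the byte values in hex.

C2 BF EF A5 BB E0 B8 9B E9 81 AB E6 B4 AD E0 A6 87

U+00BF: 2-byte form → C2 BF.
U+F97B: 3-byte form → EF A5 BB.
U+0E1B: 3-byte form → E0 B8 9B.
U+906B: 3-byte form → E9 81 AB.
U+6D2D: 3-byte form → E6 B4 AD.
U+0987: 3-byte form → E0 A6 87.
Concatenated (17 bytes): C2 BF EF A5 BB E0 B8 9B E9 81 AB E6 B4 AD E0 A6 87.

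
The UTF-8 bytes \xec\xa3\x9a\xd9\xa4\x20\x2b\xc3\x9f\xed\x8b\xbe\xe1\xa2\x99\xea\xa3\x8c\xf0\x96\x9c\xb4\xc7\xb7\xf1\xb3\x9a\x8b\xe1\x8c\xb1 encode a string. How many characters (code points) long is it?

12

Byte at offset 0: 0xEC = 11101100 → 3-byte char (#1). Advance 3.
Byte at offset 3: 0xD9 = 11011001 → 2-byte char (#2). Advance 2.
Byte at offset 5: 0x20 = 00100000 → 1-byte char (#3). Advance 1.
Byte at offset 6: 0x2B = 00101011 → 1-byte char (#4). Advance 1.
Byte at offset 7: 0xC3 = 11000011 → 2-byte char (#5). Advance 2.
Byte at offset 9: 0xED = 11101101 → 3-byte char (#6). Advance 3.
Byte at offset 12: 0xE1 = 11100001 → 3-byte char (#7). Advance 3.
Byte at offset 15: 0xEA = 11101010 → 3-byte char (#8). Advance 3.
Byte at offset 18: 0xF0 = 11110000 → 4-byte char (#9). Advance 4.
Byte at offset 22: 0xC7 = 11000111 → 2-byte char (#10). Advance 2.
Byte at offset 24: 0xF1 = 11110001 → 4-byte char (#11). Advance 4.
Byte at offset 28: 0xE1 = 11100001 → 3-byte char (#12). Advance 3.
Reached end at offset 31 after 12 code points.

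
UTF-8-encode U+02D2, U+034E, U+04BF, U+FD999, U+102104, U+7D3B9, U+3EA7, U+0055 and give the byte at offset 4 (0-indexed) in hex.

U+02D2 → 2-byte form CB 92 at offsets 0–1.
U+034E → 2-byte form CD 8E at offsets 2–3.
U+04BF → 2-byte form D2 BF at offsets 4–5.
Offset 4 falls in char 3's range; it's byte 1 of D2 BF = 0xD2.

0xD2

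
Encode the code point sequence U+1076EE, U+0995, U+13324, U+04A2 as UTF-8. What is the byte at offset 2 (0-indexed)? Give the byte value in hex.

0x9B

U+1076EE → 4-byte form F4 87 9B AE at offsets 0–3.
Offset 2 falls in char 1's range; it's byte 3 of F4 87 9B AE = 0x9B.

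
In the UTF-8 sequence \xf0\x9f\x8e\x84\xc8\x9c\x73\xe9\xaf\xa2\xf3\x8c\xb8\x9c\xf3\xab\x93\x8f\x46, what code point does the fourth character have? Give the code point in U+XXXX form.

Offset 0: leading byte 0xF0 = 11110000 → 4-byte char #1 = F0 9F 8E 84.
Offset 4: leading byte 0xC8 = 11001000 → 2-byte char #2 = C8 9C.
Offset 6: leading byte 0x73 = 01110011 → 1-byte char #3 = 73.
Offset 7: leading byte 0xE9 = 11101001 → 3-byte char #4 = E9 AF A2.
Leading byte 0xE9 = 11101001 matches 1110xxxx → 3-byte sequence.
Byte 1: 0xE9 = 11101001, payload 1001 (4 bits).
Byte 2: 0xAF = 10101111 (10xxxxxx ✓), payload 101111.
Byte 3: 0xA2 = 10100010 (10xxxxxx ✓), payload 100010.
Concatenate: 1001101111100010 = 0x9BE2 (16 bits → U+9BE2).

U+9BE2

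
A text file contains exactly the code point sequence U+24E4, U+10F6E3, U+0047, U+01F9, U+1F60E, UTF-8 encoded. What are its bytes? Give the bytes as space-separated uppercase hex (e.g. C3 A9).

U+24E4: 3-byte form → E2 93 A4.
U+10F6E3: 4-byte form → F4 8F 9B A3.
U+0047: 1-byte form → 47.
U+01F9: 2-byte form → C7 B9.
U+1F60E: 4-byte form → F0 9F 98 8E.
Concatenated (14 bytes): E2 93 A4 F4 8F 9B A3 47 C7 B9 F0 9F 98 8E.

E2 93 A4 F4 8F 9B A3 47 C7 B9 F0 9F 98 8E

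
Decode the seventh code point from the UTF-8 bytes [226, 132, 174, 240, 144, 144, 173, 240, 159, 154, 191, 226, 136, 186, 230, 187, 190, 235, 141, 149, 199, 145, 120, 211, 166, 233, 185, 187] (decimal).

Offset 0: leading byte 0xE2 = 11100010 → 3-byte char #1 = E2 84 AE.
Offset 3: leading byte 0xF0 = 11110000 → 4-byte char #2 = F0 90 90 AD.
Offset 7: leading byte 0xF0 = 11110000 → 4-byte char #3 = F0 9F 9A BF.
Offset 11: leading byte 0xE2 = 11100010 → 3-byte char #4 = E2 88 BA.
Offset 14: leading byte 0xE6 = 11100110 → 3-byte char #5 = E6 BB BE.
Offset 17: leading byte 0xEB = 11101011 → 3-byte char #6 = EB 8D 95.
Offset 20: leading byte 0xC7 = 11000111 → 2-byte char #7 = C7 91.
Leading byte 0xC7 = 11000111 matches 110xxxxx → 2-byte sequence.
Byte 1: 0xC7 = 11000111, payload 00111 (5 bits).
Byte 2: 0x91 = 10010001 (10xxxxxx ✓), payload 010001.
Concatenate: 00111010001 = 0x1D1 (11 bits → U+01D1).

U+01D1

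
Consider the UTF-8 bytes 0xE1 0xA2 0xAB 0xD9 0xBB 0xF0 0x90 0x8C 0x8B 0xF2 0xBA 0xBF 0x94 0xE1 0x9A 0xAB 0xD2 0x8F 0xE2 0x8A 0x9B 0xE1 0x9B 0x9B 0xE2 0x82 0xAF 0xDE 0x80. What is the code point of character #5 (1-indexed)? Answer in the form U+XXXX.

U+16AB

Offset 0: leading byte 0xE1 = 11100001 → 3-byte char #1 = E1 A2 AB.
Offset 3: leading byte 0xD9 = 11011001 → 2-byte char #2 = D9 BB.
Offset 5: leading byte 0xF0 = 11110000 → 4-byte char #3 = F0 90 8C 8B.
Offset 9: leading byte 0xF2 = 11110010 → 4-byte char #4 = F2 BA BF 94.
Offset 13: leading byte 0xE1 = 11100001 → 3-byte char #5 = E1 9A AB.
Leading byte 0xE1 = 11100001 matches 1110xxxx → 3-byte sequence.
Byte 1: 0xE1 = 11100001, payload 0001 (4 bits).
Byte 2: 0x9A = 10011010 (10xxxxxx ✓), payload 011010.
Byte 3: 0xAB = 10101011 (10xxxxxx ✓), payload 101011.
Concatenate: 0001011010101011 = 0x16AB (16 bits → U+16AB).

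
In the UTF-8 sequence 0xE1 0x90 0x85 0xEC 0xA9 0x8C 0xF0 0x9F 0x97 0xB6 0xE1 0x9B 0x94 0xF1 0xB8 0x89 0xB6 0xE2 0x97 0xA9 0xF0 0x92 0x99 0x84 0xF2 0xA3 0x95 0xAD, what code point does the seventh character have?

Offset 0: leading byte 0xE1 = 11100001 → 3-byte char #1 = E1 90 85.
Offset 3: leading byte 0xEC = 11101100 → 3-byte char #2 = EC A9 8C.
Offset 6: leading byte 0xF0 = 11110000 → 4-byte char #3 = F0 9F 97 B6.
Offset 10: leading byte 0xE1 = 11100001 → 3-byte char #4 = E1 9B 94.
Offset 13: leading byte 0xF1 = 11110001 → 4-byte char #5 = F1 B8 89 B6.
Offset 17: leading byte 0xE2 = 11100010 → 3-byte char #6 = E2 97 A9.
Offset 20: leading byte 0xF0 = 11110000 → 4-byte char #7 = F0 92 99 84.
Leading byte 0xF0 = 11110000 matches 11110xxx → 4-byte sequence.
Byte 1: 0xF0 = 11110000, payload 000 (3 bits).
Byte 2: 0x92 = 10010010 (10xxxxxx ✓), payload 010010.
Byte 3: 0x99 = 10011001 (10xxxxxx ✓), payload 011001.
Byte 4: 0x84 = 10000100 (10xxxxxx ✓), payload 000100.
Concatenate: 000010010011001000100 = 0x12644 (21 bits → U+12644).

U+12644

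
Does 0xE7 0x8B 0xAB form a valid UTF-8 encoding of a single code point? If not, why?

Leading byte 0xE7 = 11100111 → 3-byte form.
Continuation bytes 0x8B=10001011, 0xAB=10101011 all match 10xxxxxx.
Decoded value 0x72EB is ≥ 0x800 (shortest form) and not a surrogate.

valid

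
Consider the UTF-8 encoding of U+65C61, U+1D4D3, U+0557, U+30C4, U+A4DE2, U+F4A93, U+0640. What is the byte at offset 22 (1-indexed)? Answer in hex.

1-indexed offset 22 is 0-indexed offset 21.
U+65C61 → 4-byte form F1 A5 B1 A1 at offsets 0–3.
U+1D4D3 → 4-byte form F0 9D 93 93 at offsets 4–7.
U+0557 → 2-byte form D5 97 at offsets 8–9.
U+30C4 → 3-byte form E3 83 84 at offsets 10–12.
U+A4DE2 → 4-byte form F2 A4 B7 A2 at offsets 13–16.
U+F4A93 → 4-byte form F3 B4 AA 93 at offsets 17–20.
U+0640 → 2-byte form D9 80 at offsets 21–22.
Offset 21 falls in char 7's range; it's byte 1 of D9 80 = 0xD9.

0xD9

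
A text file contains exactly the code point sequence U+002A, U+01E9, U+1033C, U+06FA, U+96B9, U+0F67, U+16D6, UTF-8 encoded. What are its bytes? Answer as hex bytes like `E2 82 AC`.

U+002A: 1-byte form → 2A.
U+01E9: 2-byte form → C7 A9.
U+1033C: 4-byte form → F0 90 8C BC.
U+06FA: 2-byte form → DB BA.
U+96B9: 3-byte form → E9 9A B9.
U+0F67: 3-byte form → E0 BD A7.
U+16D6: 3-byte form → E1 9B 96.
Concatenated (18 bytes): 2A C7 A9 F0 90 8C BC DB BA E9 9A B9 E0 BD A7 E1 9B 96.

2A C7 A9 F0 90 8C BC DB BA E9 9A B9 E0 BD A7 E1 9B 96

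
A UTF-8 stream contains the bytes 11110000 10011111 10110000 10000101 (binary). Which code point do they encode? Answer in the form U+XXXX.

U+1FC05

Leading byte 0xF0 = 11110000 matches 11110xxx → 4-byte sequence.
Byte 1: 0xF0 = 11110000, payload 000 (3 bits).
Byte 2: 0x9F = 10011111 (10xxxxxx ✓), payload 011111.
Byte 3: 0xB0 = 10110000 (10xxxxxx ✓), payload 110000.
Byte 4: 0x85 = 10000101 (10xxxxxx ✓), payload 000101.
Concatenate: 000011111110000000101 = 0x1FC05 (21 bits → U+1FC05).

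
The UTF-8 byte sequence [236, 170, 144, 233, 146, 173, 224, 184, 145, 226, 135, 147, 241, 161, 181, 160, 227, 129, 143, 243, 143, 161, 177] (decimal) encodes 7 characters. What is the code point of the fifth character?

Offset 0: leading byte 0xEC = 11101100 → 3-byte char #1 = EC AA 90.
Offset 3: leading byte 0xE9 = 11101001 → 3-byte char #2 = E9 92 AD.
Offset 6: leading byte 0xE0 = 11100000 → 3-byte char #3 = E0 B8 91.
Offset 9: leading byte 0xE2 = 11100010 → 3-byte char #4 = E2 87 93.
Offset 12: leading byte 0xF1 = 11110001 → 4-byte char #5 = F1 A1 B5 A0.
Leading byte 0xF1 = 11110001 matches 11110xxx → 4-byte sequence.
Byte 1: 0xF1 = 11110001, payload 001 (3 bits).
Byte 2: 0xA1 = 10100001 (10xxxxxx ✓), payload 100001.
Byte 3: 0xB5 = 10110101 (10xxxxxx ✓), payload 110101.
Byte 4: 0xA0 = 10100000 (10xxxxxx ✓), payload 100000.
Concatenate: 001100001110101100000 = 0x61D60 (21 bits → U+61D60).

U+61D60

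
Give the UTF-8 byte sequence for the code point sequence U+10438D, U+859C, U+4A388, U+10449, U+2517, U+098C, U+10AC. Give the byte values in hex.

U+10438D: 4-byte form → F4 84 8E 8D.
U+859C: 3-byte form → E8 96 9C.
U+4A388: 4-byte form → F1 8A 8E 88.
U+10449: 4-byte form → F0 90 91 89.
U+2517: 3-byte form → E2 94 97.
U+098C: 3-byte form → E0 A6 8C.
U+10AC: 3-byte form → E1 82 AC.
Concatenated (24 bytes): F4 84 8E 8D E8 96 9C F1 8A 8E 88 F0 90 91 89 E2 94 97 E0 A6 8C E1 82 AC.

F4 84 8E 8D E8 96 9C F1 8A 8E 88 F0 90 91 89 E2 94 97 E0 A6 8C E1 82 AC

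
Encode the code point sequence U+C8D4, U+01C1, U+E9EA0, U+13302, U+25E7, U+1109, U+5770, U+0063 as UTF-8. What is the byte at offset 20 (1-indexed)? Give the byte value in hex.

0xE5

1-indexed offset 20 is 0-indexed offset 19.
U+C8D4 → 3-byte form EC A3 94 at offsets 0–2.
U+01C1 → 2-byte form C7 81 at offsets 3–4.
U+E9EA0 → 4-byte form F3 A9 BA A0 at offsets 5–8.
U+13302 → 4-byte form F0 93 8C 82 at offsets 9–12.
U+25E7 → 3-byte form E2 97 A7 at offsets 13–15.
U+1109 → 3-byte form E1 84 89 at offsets 16–18.
U+5770 → 3-byte form E5 9D B0 at offsets 19–21.
Offset 19 falls in char 7's range; it's byte 1 of E5 9D B0 = 0xE5.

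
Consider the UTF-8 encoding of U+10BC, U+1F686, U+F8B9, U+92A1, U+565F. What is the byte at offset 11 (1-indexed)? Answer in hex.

1-indexed offset 11 is 0-indexed offset 10.
U+10BC → 3-byte form E1 82 BC at offsets 0–2.
U+1F686 → 4-byte form F0 9F 9A 86 at offsets 3–6.
U+F8B9 → 3-byte form EF A2 B9 at offsets 7–9.
U+92A1 → 3-byte form E9 8A A1 at offsets 10–12.
Offset 10 falls in char 4's range; it's byte 1 of E9 8A A1 = 0xE9.

0xE9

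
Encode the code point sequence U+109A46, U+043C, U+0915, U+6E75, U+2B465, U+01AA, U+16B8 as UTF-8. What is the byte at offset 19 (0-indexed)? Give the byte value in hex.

0x9A

U+109A46 → 4-byte form F4 89 A9 86 at offsets 0–3.
U+043C → 2-byte form D0 BC at offsets 4–5.
U+0915 → 3-byte form E0 A4 95 at offsets 6–8.
U+6E75 → 3-byte form E6 B9 B5 at offsets 9–11.
U+2B465 → 4-byte form F0 AB 91 A5 at offsets 12–15.
U+01AA → 2-byte form C6 AA at offsets 16–17.
U+16B8 → 3-byte form E1 9A B8 at offsets 18–20.
Offset 19 falls in char 7's range; it's byte 2 of E1 9A B8 = 0x9A.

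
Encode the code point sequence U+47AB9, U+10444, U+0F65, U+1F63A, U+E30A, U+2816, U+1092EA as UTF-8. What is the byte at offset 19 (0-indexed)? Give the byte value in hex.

0xA0

U+47AB9 → 4-byte form F1 87 AA B9 at offsets 0–3.
U+10444 → 4-byte form F0 90 91 84 at offsets 4–7.
U+0F65 → 3-byte form E0 BD A5 at offsets 8–10.
U+1F63A → 4-byte form F0 9F 98 BA at offsets 11–14.
U+E30A → 3-byte form EE 8C 8A at offsets 15–17.
U+2816 → 3-byte form E2 A0 96 at offsets 18–20.
Offset 19 falls in char 6's range; it's byte 2 of E2 A0 96 = 0xA0.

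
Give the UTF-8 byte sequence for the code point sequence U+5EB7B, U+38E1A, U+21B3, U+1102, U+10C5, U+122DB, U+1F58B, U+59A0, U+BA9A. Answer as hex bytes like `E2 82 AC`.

F1 9E AD BB F0 B8 B8 9A E2 86 B3 E1 84 82 E1 83 85 F0 92 8B 9B F0 9F 96 8B E5 A6 A0 EB AA 9A

U+5EB7B: 4-byte form → F1 9E AD BB.
U+38E1A: 4-byte form → F0 B8 B8 9A.
U+21B3: 3-byte form → E2 86 B3.
U+1102: 3-byte form → E1 84 82.
U+10C5: 3-byte form → E1 83 85.
U+122DB: 4-byte form → F0 92 8B 9B.
U+1F58B: 4-byte form → F0 9F 96 8B.
U+59A0: 3-byte form → E5 A6 A0.
U+BA9A: 3-byte form → EB AA 9A.
Concatenated (31 bytes): F1 9E AD BB F0 B8 B8 9A E2 86 B3 E1 84 82 E1 83 85 F0 92 8B 9B F0 9F 96 8B E5 A6 A0 EB AA 9A.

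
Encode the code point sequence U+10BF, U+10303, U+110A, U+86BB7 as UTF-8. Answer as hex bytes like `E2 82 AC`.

U+10BF: 3-byte form → E1 82 BF.
U+10303: 4-byte form → F0 90 8C 83.
U+110A: 3-byte form → E1 84 8A.
U+86BB7: 4-byte form → F2 86 AE B7.
Concatenated (14 bytes): E1 82 BF F0 90 8C 83 E1 84 8A F2 86 AE B7.

E1 82 BF F0 90 8C 83 E1 84 8A F2 86 AE B7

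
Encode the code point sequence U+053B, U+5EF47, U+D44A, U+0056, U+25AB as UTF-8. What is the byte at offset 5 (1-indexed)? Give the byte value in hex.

1-indexed offset 5 is 0-indexed offset 4.
U+053B → 2-byte form D4 BB at offsets 0–1.
U+5EF47 → 4-byte form F1 9E BD 87 at offsets 2–5.
Offset 4 falls in char 2's range; it's byte 3 of F1 9E BD 87 = 0xBD.

0xBD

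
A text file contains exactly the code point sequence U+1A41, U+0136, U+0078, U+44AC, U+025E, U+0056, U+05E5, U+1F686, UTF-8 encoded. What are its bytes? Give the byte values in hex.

E1 A9 81 C4 B6 78 E4 92 AC C9 9E 56 D7 A5 F0 9F 9A 86

U+1A41: 3-byte form → E1 A9 81.
U+0136: 2-byte form → C4 B6.
U+0078: 1-byte form → 78.
U+44AC: 3-byte form → E4 92 AC.
U+025E: 2-byte form → C9 9E.
U+0056: 1-byte form → 56.
U+05E5: 2-byte form → D7 A5.
U+1F686: 4-byte form → F0 9F 9A 86.
Concatenated (18 bytes): E1 A9 81 C4 B6 78 E4 92 AC C9 9E 56 D7 A5 F0 9F 9A 86.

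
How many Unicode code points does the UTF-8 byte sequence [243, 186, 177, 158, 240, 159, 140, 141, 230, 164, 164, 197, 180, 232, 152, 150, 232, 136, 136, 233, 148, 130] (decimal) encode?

Byte at offset 0: 0xF3 = 11110011 → 4-byte char (#1). Advance 4.
Byte at offset 4: 0xF0 = 11110000 → 4-byte char (#2). Advance 4.
Byte at offset 8: 0xE6 = 11100110 → 3-byte char (#3). Advance 3.
Byte at offset 11: 0xC5 = 11000101 → 2-byte char (#4). Advance 2.
Byte at offset 13: 0xE8 = 11101000 → 3-byte char (#5). Advance 3.
Byte at offset 16: 0xE8 = 11101000 → 3-byte char (#6). Advance 3.
Byte at offset 19: 0xE9 = 11101001 → 3-byte char (#7). Advance 3.
Reached end at offset 22 after 7 code points.

7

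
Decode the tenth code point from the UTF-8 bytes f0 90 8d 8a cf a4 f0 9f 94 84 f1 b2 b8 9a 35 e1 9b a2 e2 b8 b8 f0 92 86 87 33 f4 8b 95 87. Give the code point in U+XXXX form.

Offset 0: leading byte 0xF0 = 11110000 → 4-byte char #1 = F0 90 8D 8A.
Offset 4: leading byte 0xCF = 11001111 → 2-byte char #2 = CF A4.
Offset 6: leading byte 0xF0 = 11110000 → 4-byte char #3 = F0 9F 94 84.
Offset 10: leading byte 0xF1 = 11110001 → 4-byte char #4 = F1 B2 B8 9A.
Offset 14: leading byte 0x35 = 00110101 → 1-byte char #5 = 35.
Offset 15: leading byte 0xE1 = 11100001 → 3-byte char #6 = E1 9B A2.
Offset 18: leading byte 0xE2 = 11100010 → 3-byte char #7 = E2 B8 B8.
Offset 21: leading byte 0xF0 = 11110000 → 4-byte char #8 = F0 92 86 87.
Offset 25: leading byte 0x33 = 00110011 → 1-byte char #9 = 33.
Offset 26: leading byte 0xF4 = 11110100 → 4-byte char #10 = F4 8B 95 87.
Leading byte 0xF4 = 11110100 matches 11110xxx → 4-byte sequence.
Byte 1: 0xF4 = 11110100, payload 100 (3 bits).
Byte 2: 0x8B = 10001011 (10xxxxxx ✓), payload 001011.
Byte 3: 0x95 = 10010101 (10xxxxxx ✓), payload 010101.
Byte 4: 0x87 = 10000111 (10xxxxxx ✓), payload 000111.
Concatenate: 100001011010101000111 = 0x10B547 (21 bits → U+10B547).

U+10B547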